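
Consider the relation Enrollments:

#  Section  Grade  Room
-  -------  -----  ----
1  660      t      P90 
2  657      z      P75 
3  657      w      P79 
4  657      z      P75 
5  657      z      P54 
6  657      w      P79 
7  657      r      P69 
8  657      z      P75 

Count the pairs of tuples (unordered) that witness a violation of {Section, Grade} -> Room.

3

(Section=657, Grade=z): violating pairs (2,5), (4,5), (5,8) — 3 pairs.
(Section=657, Grade=w): all 2 rows agree on Room — 0 pairs.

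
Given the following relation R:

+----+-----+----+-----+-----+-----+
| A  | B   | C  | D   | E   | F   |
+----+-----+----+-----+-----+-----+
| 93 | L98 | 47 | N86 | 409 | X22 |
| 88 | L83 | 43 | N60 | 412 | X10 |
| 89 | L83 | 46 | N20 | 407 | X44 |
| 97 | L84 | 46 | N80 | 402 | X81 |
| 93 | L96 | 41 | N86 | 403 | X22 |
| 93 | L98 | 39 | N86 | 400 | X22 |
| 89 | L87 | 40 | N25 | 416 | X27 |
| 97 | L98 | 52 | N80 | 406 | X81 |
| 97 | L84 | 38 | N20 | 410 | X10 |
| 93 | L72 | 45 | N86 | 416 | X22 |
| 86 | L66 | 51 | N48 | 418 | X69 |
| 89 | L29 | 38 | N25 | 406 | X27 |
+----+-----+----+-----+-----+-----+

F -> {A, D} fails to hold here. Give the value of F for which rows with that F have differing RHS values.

X10

F=X22: 4 rows → {A,D} = (93, N86), (93, N86), (93, N86), (93, N86) ✓
F=X10: 2 rows → {A,D} takes values {(88, N60), (97, N20)} — violation
F=X44: 1 row → {A,D} = (89, N20) ✓
F=X81: 2 rows → {A,D} = (97, N80), (97, N80) ✓
F=X27: 2 rows → {A,D} = (89, N25), (89, N25) ✓
F=X69: 1 row → {A,D} = (86, N48) ✓
The only F value with inconsistent RHS is F=X10.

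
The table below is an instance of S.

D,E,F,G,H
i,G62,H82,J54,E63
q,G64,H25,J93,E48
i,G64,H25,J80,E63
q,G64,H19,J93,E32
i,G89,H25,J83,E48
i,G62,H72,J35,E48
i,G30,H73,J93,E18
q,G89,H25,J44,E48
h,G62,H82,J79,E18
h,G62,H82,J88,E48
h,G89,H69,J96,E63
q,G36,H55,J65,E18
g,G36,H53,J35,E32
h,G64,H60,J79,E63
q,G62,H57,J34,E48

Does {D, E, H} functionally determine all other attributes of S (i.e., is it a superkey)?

All 15 rows have distinct {D, E, H} values, so {D, E, H} → (all attributes) holds and {D, E, H} is a superkey.

Yes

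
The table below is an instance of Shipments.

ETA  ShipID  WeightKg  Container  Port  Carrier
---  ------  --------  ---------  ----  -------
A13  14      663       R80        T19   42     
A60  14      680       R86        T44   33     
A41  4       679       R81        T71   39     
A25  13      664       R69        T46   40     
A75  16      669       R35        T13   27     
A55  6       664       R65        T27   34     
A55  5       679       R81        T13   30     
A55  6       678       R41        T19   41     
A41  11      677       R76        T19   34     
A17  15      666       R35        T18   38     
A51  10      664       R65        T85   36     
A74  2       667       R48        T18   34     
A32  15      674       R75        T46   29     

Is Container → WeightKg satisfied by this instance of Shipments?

No

Container=R80: 1 row → WeightKg = 663 ✓
Container=R86: 1 row → WeightKg = 680 ✓
Container=R81: 2 rows → WeightKg = 679, 679 ✓
Container=R69: 1 row → WeightKg = 664 ✓
Container=R35: 2 rows → WeightKg takes values {669, 666} — violation
Container=R65: 2 rows → WeightKg = 664, 664 ✓
Container=R41: 1 row → WeightKg = 678 ✓
Container=R76: 1 row → WeightKg = 677 ✓
Container=R48: 1 row → WeightKg = 667 ✓
Container=R75: 1 row → WeightKg = 674 ✓
Two rows agree on Container but differ on WeightKg, so Container → WeightKg does not hold.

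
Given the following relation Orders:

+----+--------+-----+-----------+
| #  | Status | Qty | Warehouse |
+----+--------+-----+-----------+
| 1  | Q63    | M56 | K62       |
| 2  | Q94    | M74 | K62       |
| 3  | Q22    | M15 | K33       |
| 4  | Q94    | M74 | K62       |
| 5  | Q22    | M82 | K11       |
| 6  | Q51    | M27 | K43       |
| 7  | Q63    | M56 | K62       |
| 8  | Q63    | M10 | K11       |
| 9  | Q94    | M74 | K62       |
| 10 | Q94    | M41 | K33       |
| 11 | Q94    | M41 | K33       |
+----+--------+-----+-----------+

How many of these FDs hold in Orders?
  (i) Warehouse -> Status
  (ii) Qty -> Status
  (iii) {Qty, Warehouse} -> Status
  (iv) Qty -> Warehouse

(i) Warehouse -> Status: Warehouse=K62: rows 1, 2, 4, 7, 9 → Status takes values {Q63, Q94} — violation; Warehouse=K33: rows 3, 10, 11 → Status takes values {Q22, Q94} — violation; Warehouse=K11: rows 5, 8 → Status takes values {Q22, Q63} — violation — fails.
(ii) Qty -> Status: every LHS value maps to a single RHS value — holds.
(iii) {Qty, Warehouse} -> Status: every LHS value maps to a single RHS value — holds.
(iv) Qty -> Warehouse: every LHS value maps to a single RHS value — holds.
3 of the 4 dependencies hold.

3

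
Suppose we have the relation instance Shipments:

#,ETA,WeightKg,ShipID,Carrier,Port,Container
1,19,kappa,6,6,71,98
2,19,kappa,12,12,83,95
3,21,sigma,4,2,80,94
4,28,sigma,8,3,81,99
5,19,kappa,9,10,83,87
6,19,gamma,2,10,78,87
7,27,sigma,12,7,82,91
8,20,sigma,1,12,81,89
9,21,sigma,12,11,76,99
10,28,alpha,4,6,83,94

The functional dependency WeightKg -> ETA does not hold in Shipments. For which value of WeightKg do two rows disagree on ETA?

sigma

WeightKg=kappa: rows 1, 2, 5 → ETA = 19, 19, 19 ✓
WeightKg=sigma: rows 3, 4, 7, 8, 9 → ETA takes values {21, 28, 27, 20} — violation
WeightKg=gamma: row 6 → ETA = 19 ✓
WeightKg=alpha: row 10 → ETA = 28 ✓
The only WeightKg value with inconsistent ETA is WeightKg=sigma.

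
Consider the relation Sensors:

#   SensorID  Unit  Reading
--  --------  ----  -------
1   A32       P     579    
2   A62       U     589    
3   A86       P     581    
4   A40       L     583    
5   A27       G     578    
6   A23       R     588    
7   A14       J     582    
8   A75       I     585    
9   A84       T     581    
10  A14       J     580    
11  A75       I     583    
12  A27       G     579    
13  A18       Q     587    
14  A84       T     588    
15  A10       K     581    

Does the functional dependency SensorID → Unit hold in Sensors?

SensorID=A32: row 1 → Unit = P ✓
SensorID=A62: row 2 → Unit = U ✓
SensorID=A86: row 3 → Unit = P ✓
SensorID=A40: row 4 → Unit = L ✓
SensorID=A27: rows 5, 12 → Unit = G, G ✓
SensorID=A23: row 6 → Unit = R ✓
SensorID=A14: rows 7, 10 → Unit = J, J ✓
SensorID=A75: rows 8, 11 → Unit = I, I ✓
SensorID=A84: rows 9, 14 → Unit = T, T ✓
SensorID=A18: row 13 → Unit = Q ✓
SensorID=A10: row 15 → Unit = K ✓
Every SensorID value is associated with a single Unit value, so SensorID → Unit holds.

Yes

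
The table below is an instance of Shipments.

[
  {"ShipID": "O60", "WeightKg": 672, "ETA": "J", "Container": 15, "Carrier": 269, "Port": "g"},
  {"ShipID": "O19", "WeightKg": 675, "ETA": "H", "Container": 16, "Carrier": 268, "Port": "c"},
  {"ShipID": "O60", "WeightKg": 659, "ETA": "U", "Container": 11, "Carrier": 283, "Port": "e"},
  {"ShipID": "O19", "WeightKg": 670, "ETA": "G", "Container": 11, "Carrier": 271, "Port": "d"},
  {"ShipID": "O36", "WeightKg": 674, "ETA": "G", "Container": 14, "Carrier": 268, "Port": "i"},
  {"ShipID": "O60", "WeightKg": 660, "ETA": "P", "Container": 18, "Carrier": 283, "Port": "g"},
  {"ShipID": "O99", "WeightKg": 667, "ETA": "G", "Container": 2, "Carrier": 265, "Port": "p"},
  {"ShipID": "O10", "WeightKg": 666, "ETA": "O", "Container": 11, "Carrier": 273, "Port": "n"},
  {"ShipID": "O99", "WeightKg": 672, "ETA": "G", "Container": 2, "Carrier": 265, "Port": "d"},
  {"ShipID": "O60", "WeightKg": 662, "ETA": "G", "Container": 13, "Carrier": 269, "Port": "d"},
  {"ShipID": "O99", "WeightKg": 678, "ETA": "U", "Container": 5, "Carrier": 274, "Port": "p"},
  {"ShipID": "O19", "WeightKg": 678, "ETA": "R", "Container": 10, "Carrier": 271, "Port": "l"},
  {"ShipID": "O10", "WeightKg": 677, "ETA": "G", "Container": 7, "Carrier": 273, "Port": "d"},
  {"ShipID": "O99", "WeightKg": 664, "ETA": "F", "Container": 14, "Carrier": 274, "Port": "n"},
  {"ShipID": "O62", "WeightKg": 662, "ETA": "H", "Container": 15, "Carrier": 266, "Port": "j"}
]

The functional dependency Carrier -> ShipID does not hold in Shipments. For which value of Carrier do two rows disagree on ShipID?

Carrier=269: 2 rows → ShipID = O60, O60 ✓
Carrier=268: 2 rows → ShipID takes values {O19, O36} — violation
Carrier=283: 2 rows → ShipID = O60, O60 ✓
Carrier=271: 2 rows → ShipID = O19, O19 ✓
Carrier=265: 2 rows → ShipID = O99, O99 ✓
Carrier=273: 2 rows → ShipID = O10, O10 ✓
Carrier=274: 2 rows → ShipID = O99, O99 ✓
Carrier=266: 1 row → ShipID = O62 ✓
The only Carrier value with inconsistent ShipID is Carrier=268.

268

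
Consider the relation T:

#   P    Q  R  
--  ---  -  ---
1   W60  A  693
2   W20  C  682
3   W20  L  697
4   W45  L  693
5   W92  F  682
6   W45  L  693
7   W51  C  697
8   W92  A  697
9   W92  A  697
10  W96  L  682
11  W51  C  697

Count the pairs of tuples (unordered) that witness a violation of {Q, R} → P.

(Q=L, R=693): all 2 rows agree on P — 0 pairs.
(Q=C, R=697): all 2 rows agree on P — 0 pairs.
(Q=A, R=697): all 2 rows agree on P — 0 pairs.

0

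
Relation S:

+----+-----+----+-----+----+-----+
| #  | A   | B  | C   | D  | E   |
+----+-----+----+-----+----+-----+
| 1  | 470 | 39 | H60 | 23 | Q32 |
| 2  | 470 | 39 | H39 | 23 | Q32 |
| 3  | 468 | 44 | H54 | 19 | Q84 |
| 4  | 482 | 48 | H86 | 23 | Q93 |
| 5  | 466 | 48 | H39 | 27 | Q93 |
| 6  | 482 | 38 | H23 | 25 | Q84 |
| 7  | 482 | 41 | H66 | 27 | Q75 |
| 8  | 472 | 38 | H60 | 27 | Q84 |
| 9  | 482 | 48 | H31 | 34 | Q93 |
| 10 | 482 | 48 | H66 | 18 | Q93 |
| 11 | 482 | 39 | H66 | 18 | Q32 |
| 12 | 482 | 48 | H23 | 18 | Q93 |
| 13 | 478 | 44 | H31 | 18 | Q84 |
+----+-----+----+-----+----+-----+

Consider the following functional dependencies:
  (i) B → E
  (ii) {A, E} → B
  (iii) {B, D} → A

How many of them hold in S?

3

(i) B → E: every LHS value maps to a single RHS value — holds.
(ii) {A, E} → B: every LHS value maps to a single RHS value — holds.
(iii) {B, D} → A: every LHS value maps to a single RHS value — holds.
3 of the 3 dependencies hold.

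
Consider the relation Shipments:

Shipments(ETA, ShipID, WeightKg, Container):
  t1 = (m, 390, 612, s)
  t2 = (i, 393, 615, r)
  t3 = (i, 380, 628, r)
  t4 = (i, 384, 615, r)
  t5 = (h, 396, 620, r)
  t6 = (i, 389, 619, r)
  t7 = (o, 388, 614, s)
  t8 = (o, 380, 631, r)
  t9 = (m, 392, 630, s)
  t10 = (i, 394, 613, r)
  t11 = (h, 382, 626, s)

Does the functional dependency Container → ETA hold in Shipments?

No

Container=s: rows 1, 7, 9, 11 → ETA takes values {m, o, h} — violation
Container=r: rows 2, 3, 4, 5, 6, 8, 10 → ETA takes values {i, h, o} — violation
Two rows agree on Container but differ on ETA, so Container → ETA does not hold.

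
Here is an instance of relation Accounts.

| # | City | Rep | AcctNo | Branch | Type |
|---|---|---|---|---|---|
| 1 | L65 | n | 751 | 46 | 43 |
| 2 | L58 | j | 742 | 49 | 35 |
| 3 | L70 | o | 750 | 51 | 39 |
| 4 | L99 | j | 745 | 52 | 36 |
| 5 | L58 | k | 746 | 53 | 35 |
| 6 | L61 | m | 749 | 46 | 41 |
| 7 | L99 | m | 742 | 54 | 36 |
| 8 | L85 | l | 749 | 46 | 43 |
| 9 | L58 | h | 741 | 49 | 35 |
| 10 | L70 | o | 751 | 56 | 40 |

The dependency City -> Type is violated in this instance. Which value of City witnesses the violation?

City=L65: row 1 → Type = 43 ✓
City=L58: rows 2, 5, 9 → Type = 35, 35, 35 ✓
City=L70: rows 3, 10 → Type takes values {39, 40} — violation
City=L99: rows 4, 7 → Type = 36, 36 ✓
City=L61: row 6 → Type = 41 ✓
City=L85: row 8 → Type = 43 ✓
The only City value with inconsistent Type is City=L70.

L70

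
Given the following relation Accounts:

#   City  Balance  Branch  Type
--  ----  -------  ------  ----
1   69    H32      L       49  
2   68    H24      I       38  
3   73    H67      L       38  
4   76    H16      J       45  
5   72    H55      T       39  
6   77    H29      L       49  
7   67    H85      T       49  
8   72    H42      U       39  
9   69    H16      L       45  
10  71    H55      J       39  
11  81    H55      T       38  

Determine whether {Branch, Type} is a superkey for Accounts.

Rows 1 and 6 have the same {Branch, Type} value (Branch=L, Type=49) but are distinct tuples, so {Branch, Type} does not determine every attribute — not a superkey.

No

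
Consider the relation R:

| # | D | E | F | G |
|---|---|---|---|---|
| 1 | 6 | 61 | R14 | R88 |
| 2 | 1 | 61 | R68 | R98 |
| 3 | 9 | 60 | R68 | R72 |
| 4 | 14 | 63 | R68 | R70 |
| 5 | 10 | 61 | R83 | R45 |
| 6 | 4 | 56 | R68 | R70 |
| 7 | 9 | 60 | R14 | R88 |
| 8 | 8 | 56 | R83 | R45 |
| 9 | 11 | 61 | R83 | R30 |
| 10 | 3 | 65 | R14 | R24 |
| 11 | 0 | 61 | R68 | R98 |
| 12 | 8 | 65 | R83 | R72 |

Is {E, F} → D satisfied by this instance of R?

No

(E=61, F=R14): row 1 → D = 6 ✓
(E=61, F=R68): rows 2, 11 → D takes values {1, 0} — violation
(E=60, F=R68): row 3 → D = 9 ✓
(E=63, F=R68): row 4 → D = 14 ✓
(E=61, F=R83): rows 5, 9 → D takes values {10, 11} — violation
(E=56, F=R68): row 6 → D = 4 ✓
(E=60, F=R14): row 7 → D = 9 ✓
(E=56, F=R83): row 8 → D = 8 ✓
(E=65, F=R14): row 10 → D = 3 ✓
(E=65, F=R83): row 12 → D = 8 ✓
Two rows agree on {E, F} but differ on D, so {E, F} → D does not hold.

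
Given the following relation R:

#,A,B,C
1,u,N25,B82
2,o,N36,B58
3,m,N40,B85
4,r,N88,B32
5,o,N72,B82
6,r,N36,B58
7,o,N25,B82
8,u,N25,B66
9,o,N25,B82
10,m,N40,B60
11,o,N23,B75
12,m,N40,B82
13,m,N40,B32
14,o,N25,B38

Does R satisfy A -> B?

No

A=u: rows 1, 8 → B = N25, N25 ✓
A=o: rows 2, 5, 7, 9, 11, 14 → B takes values {N36, N72, N25, N23} — violation
A=m: rows 3, 10, 12, 13 → B = N40, N40, N40, N40 ✓
A=r: rows 4, 6 → B takes values {N88, N36} — violation
Two rows agree on A but differ on B, so A -> B does not hold.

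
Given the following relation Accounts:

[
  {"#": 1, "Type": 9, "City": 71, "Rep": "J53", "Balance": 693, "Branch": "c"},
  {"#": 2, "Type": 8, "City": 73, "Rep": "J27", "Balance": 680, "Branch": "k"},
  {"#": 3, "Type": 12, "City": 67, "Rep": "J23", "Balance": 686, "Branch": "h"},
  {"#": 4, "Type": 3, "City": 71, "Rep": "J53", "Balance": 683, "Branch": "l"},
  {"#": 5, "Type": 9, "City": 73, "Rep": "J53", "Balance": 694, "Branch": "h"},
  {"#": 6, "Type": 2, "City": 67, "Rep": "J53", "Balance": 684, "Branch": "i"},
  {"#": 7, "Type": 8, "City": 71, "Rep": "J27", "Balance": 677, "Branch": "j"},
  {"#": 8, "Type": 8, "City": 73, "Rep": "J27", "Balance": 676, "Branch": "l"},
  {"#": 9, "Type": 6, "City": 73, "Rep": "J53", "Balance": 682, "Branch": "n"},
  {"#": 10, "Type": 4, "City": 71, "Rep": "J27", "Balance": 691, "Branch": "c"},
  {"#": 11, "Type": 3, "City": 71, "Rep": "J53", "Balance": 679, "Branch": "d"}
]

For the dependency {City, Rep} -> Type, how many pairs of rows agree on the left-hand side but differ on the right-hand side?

4

(City=71, Rep=J53): violating pairs (1,4), (1,11) — 2 pairs.
(City=73, Rep=J27): all 2 rows agree on Type — 0 pairs.
(City=73, Rep=J53): violating pairs (5,9) — 1 pair.
(City=71, Rep=J27): violating pairs (7,10) — 1 pair.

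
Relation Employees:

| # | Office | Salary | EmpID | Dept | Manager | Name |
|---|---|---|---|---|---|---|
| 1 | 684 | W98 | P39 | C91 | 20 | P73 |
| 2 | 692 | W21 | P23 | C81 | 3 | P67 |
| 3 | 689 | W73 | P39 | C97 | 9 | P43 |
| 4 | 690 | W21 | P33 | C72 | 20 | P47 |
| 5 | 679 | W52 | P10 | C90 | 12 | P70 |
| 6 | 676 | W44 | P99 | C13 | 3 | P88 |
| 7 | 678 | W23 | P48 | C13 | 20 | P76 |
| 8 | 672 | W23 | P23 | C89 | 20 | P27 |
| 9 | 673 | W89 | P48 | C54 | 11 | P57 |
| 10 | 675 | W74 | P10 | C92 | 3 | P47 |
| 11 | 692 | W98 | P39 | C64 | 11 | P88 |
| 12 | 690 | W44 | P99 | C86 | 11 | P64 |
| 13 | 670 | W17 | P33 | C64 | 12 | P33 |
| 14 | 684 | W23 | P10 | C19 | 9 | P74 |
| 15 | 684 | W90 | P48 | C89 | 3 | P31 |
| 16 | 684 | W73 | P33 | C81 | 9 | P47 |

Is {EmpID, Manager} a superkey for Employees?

All 16 rows have distinct {EmpID, Manager} values, so {EmpID, Manager} → (all attributes) holds and {EmpID, Manager} is a superkey.

Yes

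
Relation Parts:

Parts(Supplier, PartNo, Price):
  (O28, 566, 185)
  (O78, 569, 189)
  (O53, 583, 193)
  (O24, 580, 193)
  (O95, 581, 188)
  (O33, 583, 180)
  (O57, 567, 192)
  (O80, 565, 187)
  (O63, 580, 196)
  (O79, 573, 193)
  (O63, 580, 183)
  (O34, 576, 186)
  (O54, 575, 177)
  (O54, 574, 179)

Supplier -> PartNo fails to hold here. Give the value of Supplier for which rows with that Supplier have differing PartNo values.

O54

Supplier=O28: 1 row → PartNo = 566 ✓
Supplier=O78: 1 row → PartNo = 569 ✓
Supplier=O53: 1 row → PartNo = 583 ✓
Supplier=O24: 1 row → PartNo = 580 ✓
Supplier=O95: 1 row → PartNo = 581 ✓
Supplier=O33: 1 row → PartNo = 583 ✓
Supplier=O57: 1 row → PartNo = 567 ✓
Supplier=O80: 1 row → PartNo = 565 ✓
Supplier=O63: 2 rows → PartNo = 580, 580 ✓
Supplier=O79: 1 row → PartNo = 573 ✓
Supplier=O34: 1 row → PartNo = 576 ✓
Supplier=O54: 2 rows → PartNo takes values {575, 574} — violation
The only Supplier value with inconsistent PartNo is Supplier=O54.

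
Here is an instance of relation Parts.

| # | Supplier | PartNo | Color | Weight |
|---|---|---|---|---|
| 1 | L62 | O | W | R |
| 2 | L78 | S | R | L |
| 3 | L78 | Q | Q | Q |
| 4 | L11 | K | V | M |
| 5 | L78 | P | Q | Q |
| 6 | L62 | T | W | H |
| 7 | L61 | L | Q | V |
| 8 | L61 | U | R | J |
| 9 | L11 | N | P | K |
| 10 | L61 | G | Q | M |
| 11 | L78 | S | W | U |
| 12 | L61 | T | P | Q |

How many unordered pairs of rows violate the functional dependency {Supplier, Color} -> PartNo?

(Supplier=L62, Color=W): violating pairs (1,6) — 1 pair.
(Supplier=L78, Color=Q): violating pairs (3,5) — 1 pair.
(Supplier=L61, Color=Q): violating pairs (7,10) — 1 pair.

3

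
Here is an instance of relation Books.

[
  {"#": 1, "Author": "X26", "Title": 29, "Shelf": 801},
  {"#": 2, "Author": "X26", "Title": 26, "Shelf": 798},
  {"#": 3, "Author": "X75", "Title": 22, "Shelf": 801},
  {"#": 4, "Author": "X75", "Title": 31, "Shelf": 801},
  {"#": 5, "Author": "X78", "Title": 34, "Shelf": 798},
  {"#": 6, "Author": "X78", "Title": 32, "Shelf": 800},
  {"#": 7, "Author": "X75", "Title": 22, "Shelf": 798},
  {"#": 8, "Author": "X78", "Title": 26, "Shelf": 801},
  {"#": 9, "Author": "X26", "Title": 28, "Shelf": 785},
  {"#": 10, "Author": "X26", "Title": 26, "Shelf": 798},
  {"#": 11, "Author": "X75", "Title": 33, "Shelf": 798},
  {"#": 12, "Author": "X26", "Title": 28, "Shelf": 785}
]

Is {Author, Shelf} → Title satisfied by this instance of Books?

(Author=X26, Shelf=801): row 1 → Title = 29 ✓
(Author=X26, Shelf=798): rows 2, 10 → Title = 26, 26 ✓
(Author=X75, Shelf=801): rows 3, 4 → Title takes values {22, 31} — violation
(Author=X78, Shelf=798): row 5 → Title = 34 ✓
(Author=X78, Shelf=800): row 6 → Title = 32 ✓
(Author=X75, Shelf=798): rows 7, 11 → Title takes values {22, 33} — violation
(Author=X78, Shelf=801): row 8 → Title = 26 ✓
(Author=X26, Shelf=785): rows 9, 12 → Title = 28, 28 ✓
Two rows agree on {Author, Shelf} but differ on Title, so {Author, Shelf} → Title does not hold.

No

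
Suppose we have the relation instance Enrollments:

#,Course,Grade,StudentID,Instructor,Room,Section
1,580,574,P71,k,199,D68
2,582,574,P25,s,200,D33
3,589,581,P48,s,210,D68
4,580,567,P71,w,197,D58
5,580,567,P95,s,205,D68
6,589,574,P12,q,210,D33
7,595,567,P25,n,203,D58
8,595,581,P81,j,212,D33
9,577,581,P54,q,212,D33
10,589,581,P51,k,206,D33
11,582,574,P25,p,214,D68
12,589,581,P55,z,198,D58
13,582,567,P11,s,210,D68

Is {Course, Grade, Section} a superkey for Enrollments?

Yes

All 13 rows have distinct {Course, Grade, Section} values, so {Course, Grade, Section} → (all attributes) holds and {Course, Grade, Section} is a superkey.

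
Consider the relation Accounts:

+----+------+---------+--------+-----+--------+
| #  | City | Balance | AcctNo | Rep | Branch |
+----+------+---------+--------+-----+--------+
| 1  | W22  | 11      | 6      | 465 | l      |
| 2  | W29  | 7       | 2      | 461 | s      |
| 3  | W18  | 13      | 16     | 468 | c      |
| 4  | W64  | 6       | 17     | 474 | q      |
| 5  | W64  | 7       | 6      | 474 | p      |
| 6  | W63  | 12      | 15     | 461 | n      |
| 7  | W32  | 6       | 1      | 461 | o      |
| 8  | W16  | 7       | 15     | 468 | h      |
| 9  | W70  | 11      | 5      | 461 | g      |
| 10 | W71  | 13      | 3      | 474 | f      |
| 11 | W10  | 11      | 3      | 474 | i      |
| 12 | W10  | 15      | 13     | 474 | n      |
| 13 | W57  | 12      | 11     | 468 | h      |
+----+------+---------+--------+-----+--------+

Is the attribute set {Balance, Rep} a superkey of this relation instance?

All 13 rows have distinct {Balance, Rep} values, so {Balance, Rep} → (all attributes) holds and {Balance, Rep} is a superkey.

Yes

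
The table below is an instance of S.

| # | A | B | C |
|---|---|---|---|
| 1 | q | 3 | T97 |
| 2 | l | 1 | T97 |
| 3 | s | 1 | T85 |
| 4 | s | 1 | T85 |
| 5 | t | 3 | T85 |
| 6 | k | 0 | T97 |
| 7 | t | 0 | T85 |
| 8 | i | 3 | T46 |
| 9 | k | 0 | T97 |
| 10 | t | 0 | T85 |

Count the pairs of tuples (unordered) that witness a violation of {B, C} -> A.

(B=1, C=T85): all 2 rows agree on A — 0 pairs.
(B=0, C=T97): all 2 rows agree on A — 0 pairs.
(B=0, C=T85): all 2 rows agree on A — 0 pairs.

0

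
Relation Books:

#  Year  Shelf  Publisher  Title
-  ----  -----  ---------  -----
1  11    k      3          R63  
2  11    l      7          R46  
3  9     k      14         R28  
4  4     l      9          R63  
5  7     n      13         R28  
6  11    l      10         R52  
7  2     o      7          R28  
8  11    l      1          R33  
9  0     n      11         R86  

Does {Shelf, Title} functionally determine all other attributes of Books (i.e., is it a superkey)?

Yes

All 9 rows have distinct {Shelf, Title} values, so {Shelf, Title} → (all attributes) holds and {Shelf, Title} is a superkey.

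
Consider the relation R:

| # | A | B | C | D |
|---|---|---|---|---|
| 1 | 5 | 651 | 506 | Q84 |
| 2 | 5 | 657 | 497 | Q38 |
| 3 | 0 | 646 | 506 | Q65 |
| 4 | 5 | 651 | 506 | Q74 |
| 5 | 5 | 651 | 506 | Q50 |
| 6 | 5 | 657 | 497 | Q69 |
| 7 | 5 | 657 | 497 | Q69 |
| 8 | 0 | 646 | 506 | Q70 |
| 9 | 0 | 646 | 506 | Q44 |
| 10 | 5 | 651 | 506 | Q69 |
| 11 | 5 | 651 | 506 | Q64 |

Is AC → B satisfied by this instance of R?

(A=5, C=506): rows 1, 4, 5, 10, 11 → B = 651, 651, 651, 651, 651 ✓
(A=5, C=497): rows 2, 6, 7 → B = 657, 657, 657 ✓
(A=0, C=506): rows 3, 8, 9 → B = 646, 646, 646 ✓
Every AC value is associated with a single B value, so AC → B holds.

Yes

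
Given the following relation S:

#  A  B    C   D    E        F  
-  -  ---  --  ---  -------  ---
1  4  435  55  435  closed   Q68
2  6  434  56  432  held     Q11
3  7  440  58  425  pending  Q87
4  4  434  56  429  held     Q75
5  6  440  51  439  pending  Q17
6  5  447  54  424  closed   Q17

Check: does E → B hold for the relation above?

E=closed: rows 1, 6 → B takes values {435, 447} — violation
E=held: rows 2, 4 → B = 434, 434 ✓
E=pending: rows 3, 5 → B = 440, 440 ✓
Two rows agree on E but differ on B, so E → B does not hold.

No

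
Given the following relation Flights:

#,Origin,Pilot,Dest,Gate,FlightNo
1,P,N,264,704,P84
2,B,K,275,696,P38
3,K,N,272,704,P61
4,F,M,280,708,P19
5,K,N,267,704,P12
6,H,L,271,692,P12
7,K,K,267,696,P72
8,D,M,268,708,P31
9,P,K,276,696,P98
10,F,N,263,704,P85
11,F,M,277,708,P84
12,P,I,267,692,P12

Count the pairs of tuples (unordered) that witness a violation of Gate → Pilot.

Gate=704: all 4 rows agree on Pilot — 0 pairs.
Gate=696: all 3 rows agree on Pilot — 0 pairs.
Gate=708: all 3 rows agree on Pilot — 0 pairs.
Gate=692: violating pairs (6,12) — 1 pair.

1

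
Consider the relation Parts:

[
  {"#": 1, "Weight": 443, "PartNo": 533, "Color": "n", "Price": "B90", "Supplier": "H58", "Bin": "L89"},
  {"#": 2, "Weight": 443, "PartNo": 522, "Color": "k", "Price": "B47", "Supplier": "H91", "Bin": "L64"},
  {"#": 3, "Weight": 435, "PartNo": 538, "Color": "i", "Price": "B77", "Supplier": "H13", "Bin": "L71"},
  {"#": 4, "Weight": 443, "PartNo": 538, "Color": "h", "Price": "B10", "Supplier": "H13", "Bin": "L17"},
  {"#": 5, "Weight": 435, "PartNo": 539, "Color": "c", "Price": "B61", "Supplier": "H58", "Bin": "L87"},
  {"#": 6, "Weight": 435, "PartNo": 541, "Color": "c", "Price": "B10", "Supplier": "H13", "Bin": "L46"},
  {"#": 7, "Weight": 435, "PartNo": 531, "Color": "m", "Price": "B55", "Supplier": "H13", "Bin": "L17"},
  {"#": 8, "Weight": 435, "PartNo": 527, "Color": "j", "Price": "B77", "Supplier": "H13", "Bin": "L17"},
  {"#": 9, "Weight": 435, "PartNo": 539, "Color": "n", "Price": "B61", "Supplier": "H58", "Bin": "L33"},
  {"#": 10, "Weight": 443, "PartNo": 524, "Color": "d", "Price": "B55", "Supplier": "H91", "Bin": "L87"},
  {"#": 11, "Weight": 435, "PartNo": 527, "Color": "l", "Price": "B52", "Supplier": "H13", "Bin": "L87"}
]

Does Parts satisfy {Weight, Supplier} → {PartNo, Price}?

No

(Weight=443, Supplier=H58): row 1 → {PartNo,Price} = (533, B90) ✓
(Weight=443, Supplier=H91): rows 2, 10 → {PartNo,Price} takes values {(522, B47), (524, B55)} — violation
(Weight=435, Supplier=H13): rows 3, 6, 7, 8, 11 → {PartNo,Price} takes values {(538, B77), (541, B10), (531, B55), (527, B77), (527, B52)} — violation
(Weight=443, Supplier=H13): row 4 → {PartNo,Price} = (538, B10) ✓
(Weight=435, Supplier=H58): rows 5, 9 → {PartNo,Price} = (539, B61), (539, B61) ✓
Two rows agree on {Weight, Supplier} but differ on {PartNo, Price}, so {Weight, Supplier} → {PartNo, Price} does not hold.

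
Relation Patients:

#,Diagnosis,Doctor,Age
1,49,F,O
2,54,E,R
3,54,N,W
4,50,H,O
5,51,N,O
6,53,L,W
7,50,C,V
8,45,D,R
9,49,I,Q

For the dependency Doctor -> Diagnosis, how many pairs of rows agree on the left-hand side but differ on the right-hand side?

Doctor=N: violating pairs (3,5) — 1 pair.

1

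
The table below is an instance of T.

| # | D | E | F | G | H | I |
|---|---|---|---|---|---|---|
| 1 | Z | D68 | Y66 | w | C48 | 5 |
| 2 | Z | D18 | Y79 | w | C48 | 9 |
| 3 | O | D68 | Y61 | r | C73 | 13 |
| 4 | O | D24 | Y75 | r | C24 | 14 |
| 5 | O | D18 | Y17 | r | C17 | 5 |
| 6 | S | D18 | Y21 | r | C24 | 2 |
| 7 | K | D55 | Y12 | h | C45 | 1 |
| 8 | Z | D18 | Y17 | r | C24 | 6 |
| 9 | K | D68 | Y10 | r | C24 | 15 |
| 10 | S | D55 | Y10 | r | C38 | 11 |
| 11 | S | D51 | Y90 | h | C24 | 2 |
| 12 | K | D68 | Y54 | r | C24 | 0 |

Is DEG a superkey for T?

Rows 9 and 12 have the same DEG value (D=K, E=D68, G=r) but are distinct tuples, so DEG does not determine every attribute — not a superkey.

No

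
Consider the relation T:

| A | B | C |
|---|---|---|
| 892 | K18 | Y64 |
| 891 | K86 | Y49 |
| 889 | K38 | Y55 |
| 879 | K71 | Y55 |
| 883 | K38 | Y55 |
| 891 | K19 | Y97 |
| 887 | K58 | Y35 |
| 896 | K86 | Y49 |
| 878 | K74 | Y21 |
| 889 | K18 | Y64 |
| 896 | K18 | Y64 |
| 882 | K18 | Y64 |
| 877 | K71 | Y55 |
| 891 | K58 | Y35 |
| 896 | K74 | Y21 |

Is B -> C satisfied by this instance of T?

Yes

B=K18: 4 rows → C = Y64, Y64, Y64, Y64 ✓
B=K86: 2 rows → C = Y49, Y49 ✓
B=K38: 2 rows → C = Y55, Y55 ✓
B=K71: 2 rows → C = Y55, Y55 ✓
B=K19: 1 row → C = Y97 ✓
B=K58: 2 rows → C = Y35, Y35 ✓
B=K74: 2 rows → C = Y21, Y21 ✓
Every B value is associated with a single C value, so B -> C holds.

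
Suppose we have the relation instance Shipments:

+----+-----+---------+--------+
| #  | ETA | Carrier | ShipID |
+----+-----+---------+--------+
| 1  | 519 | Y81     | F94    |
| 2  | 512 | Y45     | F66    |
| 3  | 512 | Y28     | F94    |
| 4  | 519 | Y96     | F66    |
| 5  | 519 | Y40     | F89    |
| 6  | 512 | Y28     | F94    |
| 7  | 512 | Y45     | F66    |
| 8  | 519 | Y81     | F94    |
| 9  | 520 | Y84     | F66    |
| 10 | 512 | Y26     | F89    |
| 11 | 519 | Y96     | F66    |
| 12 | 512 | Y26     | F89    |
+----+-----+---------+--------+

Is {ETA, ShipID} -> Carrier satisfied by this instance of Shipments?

(ETA=519, ShipID=F94): rows 1, 8 → Carrier = Y81, Y81 ✓
(ETA=512, ShipID=F66): rows 2, 7 → Carrier = Y45, Y45 ✓
(ETA=512, ShipID=F94): rows 3, 6 → Carrier = Y28, Y28 ✓
(ETA=519, ShipID=F66): rows 4, 11 → Carrier = Y96, Y96 ✓
(ETA=519, ShipID=F89): row 5 → Carrier = Y40 ✓
(ETA=520, ShipID=F66): row 9 → Carrier = Y84 ✓
(ETA=512, ShipID=F89): rows 10, 12 → Carrier = Y26, Y26 ✓
Every {ETA, ShipID} value is associated with a single Carrier value, so {ETA, ShipID} -> Carrier holds.

Yes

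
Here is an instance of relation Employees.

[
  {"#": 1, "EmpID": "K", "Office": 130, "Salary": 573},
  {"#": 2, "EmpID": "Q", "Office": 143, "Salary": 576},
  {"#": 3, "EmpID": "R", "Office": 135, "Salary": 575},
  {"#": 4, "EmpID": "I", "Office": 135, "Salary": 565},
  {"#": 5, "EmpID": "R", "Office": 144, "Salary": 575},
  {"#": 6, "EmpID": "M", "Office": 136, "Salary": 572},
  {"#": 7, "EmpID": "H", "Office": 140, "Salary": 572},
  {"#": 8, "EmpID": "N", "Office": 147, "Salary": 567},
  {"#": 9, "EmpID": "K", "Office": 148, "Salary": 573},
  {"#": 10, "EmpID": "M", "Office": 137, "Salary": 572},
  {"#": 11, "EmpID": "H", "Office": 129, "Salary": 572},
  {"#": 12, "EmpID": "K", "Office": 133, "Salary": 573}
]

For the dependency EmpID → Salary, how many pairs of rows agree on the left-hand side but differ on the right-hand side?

0

EmpID=K: all 3 rows agree on Salary — 0 pairs.
EmpID=R: all 2 rows agree on Salary — 0 pairs.
EmpID=M: all 2 rows agree on Salary — 0 pairs.
EmpID=H: all 2 rows agree on Salary — 0 pairs.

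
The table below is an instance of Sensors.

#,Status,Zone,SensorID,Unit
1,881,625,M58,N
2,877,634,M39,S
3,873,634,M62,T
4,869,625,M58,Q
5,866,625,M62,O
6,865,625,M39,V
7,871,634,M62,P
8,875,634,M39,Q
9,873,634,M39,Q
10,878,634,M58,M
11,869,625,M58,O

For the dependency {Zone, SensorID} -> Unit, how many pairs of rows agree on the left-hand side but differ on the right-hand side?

(Zone=625, SensorID=M58): violating pairs (1,4), (1,11), (4,11) — 3 pairs.
(Zone=634, SensorID=M39): violating pairs (2,8), (2,9) — 2 pairs.
(Zone=634, SensorID=M62): violating pairs (3,7) — 1 pair.

6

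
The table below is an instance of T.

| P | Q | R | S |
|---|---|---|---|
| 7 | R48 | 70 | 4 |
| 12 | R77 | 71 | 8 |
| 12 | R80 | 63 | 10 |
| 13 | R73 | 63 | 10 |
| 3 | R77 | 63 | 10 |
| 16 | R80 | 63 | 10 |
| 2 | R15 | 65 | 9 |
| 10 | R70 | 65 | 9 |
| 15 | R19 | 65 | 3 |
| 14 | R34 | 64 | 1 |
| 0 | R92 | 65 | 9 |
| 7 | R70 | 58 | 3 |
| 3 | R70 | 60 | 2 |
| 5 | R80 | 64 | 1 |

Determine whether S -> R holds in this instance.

S=4: 1 row → R = 70 ✓
S=8: 1 row → R = 71 ✓
S=10: 4 rows → R = 63, 63, 63, 63 ✓
S=9: 3 rows → R = 65, 65, 65 ✓
S=3: 2 rows → R takes values {65, 58} — violation
S=1: 2 rows → R = 64, 64 ✓
S=2: 1 row → R = 60 ✓
Two rows agree on S but differ on R, so S -> R does not hold.

No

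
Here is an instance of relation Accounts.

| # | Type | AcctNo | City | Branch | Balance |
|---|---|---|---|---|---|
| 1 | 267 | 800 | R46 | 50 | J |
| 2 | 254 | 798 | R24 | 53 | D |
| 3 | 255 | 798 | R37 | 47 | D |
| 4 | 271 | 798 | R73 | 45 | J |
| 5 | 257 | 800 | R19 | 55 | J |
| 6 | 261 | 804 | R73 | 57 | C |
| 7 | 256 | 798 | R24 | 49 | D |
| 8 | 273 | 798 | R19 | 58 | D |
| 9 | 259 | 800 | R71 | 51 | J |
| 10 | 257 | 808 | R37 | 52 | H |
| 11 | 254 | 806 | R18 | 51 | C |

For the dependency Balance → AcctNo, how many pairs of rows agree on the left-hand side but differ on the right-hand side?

4

Balance=J: violating pairs (1,4), (4,5), (4,9) — 3 pairs.
Balance=D: all 4 rows agree on AcctNo — 0 pairs.
Balance=C: violating pairs (6,11) — 1 pair.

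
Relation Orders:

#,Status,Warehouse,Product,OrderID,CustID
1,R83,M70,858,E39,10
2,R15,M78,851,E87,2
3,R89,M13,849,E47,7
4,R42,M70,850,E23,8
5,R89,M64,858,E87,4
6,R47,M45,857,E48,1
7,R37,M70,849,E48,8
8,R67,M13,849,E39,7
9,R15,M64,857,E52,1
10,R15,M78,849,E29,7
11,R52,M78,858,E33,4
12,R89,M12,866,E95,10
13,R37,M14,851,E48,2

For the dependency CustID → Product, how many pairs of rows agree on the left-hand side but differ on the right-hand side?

2

CustID=10: violating pairs (1,12) — 1 pair.
CustID=2: all 2 rows agree on Product — 0 pairs.
CustID=7: all 3 rows agree on Product — 0 pairs.
CustID=8: violating pairs (4,7) — 1 pair.
CustID=4: all 2 rows agree on Product — 0 pairs.
CustID=1: all 2 rows agree on Product — 0 pairs.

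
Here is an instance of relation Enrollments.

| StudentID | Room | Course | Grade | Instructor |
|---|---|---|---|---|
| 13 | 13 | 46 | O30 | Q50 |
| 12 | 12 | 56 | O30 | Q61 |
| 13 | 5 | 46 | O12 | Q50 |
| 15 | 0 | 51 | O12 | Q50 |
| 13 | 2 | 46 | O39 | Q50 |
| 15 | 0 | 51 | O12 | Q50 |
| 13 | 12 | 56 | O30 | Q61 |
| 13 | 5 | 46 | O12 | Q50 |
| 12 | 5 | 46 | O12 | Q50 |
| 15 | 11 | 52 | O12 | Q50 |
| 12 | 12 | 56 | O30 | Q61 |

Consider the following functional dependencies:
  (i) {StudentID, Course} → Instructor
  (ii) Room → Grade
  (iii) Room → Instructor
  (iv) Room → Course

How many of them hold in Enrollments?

(i) {StudentID, Course} → Instructor: every LHS value maps to a single RHS value — holds.
(ii) Room → Grade: every LHS value maps to a single RHS value — holds.
(iii) Room → Instructor: every LHS value maps to a single RHS value — holds.
(iv) Room → Course: every LHS value maps to a single RHS value — holds.
4 of the 4 dependencies hold.

4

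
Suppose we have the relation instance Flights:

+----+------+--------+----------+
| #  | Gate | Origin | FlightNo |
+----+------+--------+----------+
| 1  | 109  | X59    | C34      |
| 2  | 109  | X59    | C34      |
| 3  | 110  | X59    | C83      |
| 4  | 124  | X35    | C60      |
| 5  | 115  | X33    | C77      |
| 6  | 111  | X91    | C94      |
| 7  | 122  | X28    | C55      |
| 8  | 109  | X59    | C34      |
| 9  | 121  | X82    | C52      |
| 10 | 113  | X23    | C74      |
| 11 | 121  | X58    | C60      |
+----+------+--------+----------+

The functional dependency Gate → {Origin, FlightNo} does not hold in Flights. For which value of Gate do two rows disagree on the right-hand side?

Gate=109: rows 1, 2, 8 → {Origin,FlightNo} = (X59, C34), (X59, C34), (X59, C34) ✓
Gate=110: row 3 → {Origin,FlightNo} = (X59, C83) ✓
Gate=124: row 4 → {Origin,FlightNo} = (X35, C60) ✓
Gate=115: row 5 → {Origin,FlightNo} = (X33, C77) ✓
Gate=111: row 6 → {Origin,FlightNo} = (X91, C94) ✓
Gate=122: row 7 → {Origin,FlightNo} = (X28, C55) ✓
Gate=121: rows 9, 11 → {Origin,FlightNo} takes values {(X82, C52), (X58, C60)} — violation
Gate=113: row 10 → {Origin,FlightNo} = (X23, C74) ✓
The only Gate value with inconsistent RHS is Gate=121.

121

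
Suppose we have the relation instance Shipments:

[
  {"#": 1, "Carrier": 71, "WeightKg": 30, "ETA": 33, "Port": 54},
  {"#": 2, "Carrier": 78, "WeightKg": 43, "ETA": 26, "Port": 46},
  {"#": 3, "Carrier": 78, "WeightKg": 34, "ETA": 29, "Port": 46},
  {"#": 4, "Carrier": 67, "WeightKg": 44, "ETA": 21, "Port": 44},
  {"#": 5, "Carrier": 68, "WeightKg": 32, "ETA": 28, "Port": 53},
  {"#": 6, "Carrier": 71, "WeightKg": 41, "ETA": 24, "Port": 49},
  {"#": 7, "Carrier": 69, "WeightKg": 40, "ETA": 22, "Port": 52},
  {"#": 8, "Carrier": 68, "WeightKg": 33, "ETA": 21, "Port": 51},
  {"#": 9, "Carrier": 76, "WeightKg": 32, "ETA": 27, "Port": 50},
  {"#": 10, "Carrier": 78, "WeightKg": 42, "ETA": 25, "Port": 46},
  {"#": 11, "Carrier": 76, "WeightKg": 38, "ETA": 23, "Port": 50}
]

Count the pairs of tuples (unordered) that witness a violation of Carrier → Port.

Carrier=71: violating pairs (1,6) — 1 pair.
Carrier=78: all 3 rows agree on Port — 0 pairs.
Carrier=68: violating pairs (5,8) — 1 pair.
Carrier=76: all 2 rows agree on Port — 0 pairs.

2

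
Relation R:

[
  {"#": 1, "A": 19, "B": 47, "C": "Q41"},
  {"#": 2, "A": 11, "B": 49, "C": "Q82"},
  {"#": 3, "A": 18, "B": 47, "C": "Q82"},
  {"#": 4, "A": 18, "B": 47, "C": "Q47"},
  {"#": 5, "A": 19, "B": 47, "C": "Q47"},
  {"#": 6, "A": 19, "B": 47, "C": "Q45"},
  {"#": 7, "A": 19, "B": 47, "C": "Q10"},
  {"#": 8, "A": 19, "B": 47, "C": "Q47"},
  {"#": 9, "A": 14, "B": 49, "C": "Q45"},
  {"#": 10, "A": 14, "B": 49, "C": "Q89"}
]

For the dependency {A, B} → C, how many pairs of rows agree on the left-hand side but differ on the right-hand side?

(A=19, B=47): violating pairs (1,5), (1,6), (1,7), (1,8), (5,6), (5,7), (6,7), (6,8), (7,8) — 9 pairs.
(A=18, B=47): violating pairs (3,4) — 1 pair.
(A=14, B=49): violating pairs (9,10) — 1 pair.

11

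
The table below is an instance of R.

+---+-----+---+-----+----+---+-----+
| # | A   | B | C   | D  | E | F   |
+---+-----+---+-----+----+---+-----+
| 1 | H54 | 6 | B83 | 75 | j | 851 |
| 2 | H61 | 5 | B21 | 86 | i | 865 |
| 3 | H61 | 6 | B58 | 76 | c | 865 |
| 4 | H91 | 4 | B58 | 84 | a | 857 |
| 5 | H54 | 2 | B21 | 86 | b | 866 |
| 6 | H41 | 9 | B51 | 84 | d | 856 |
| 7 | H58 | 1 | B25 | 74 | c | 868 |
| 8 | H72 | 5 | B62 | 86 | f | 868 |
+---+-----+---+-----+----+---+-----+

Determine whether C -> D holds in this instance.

C=B83: row 1 → D = 75 ✓
C=B21: rows 2, 5 → D = 86, 86 ✓
C=B58: rows 3, 4 → D takes values {76, 84} — violation
C=B51: row 6 → D = 84 ✓
C=B25: row 7 → D = 74 ✓
C=B62: row 8 → D = 86 ✓
Two rows agree on C but differ on D, so C -> D does not hold.

No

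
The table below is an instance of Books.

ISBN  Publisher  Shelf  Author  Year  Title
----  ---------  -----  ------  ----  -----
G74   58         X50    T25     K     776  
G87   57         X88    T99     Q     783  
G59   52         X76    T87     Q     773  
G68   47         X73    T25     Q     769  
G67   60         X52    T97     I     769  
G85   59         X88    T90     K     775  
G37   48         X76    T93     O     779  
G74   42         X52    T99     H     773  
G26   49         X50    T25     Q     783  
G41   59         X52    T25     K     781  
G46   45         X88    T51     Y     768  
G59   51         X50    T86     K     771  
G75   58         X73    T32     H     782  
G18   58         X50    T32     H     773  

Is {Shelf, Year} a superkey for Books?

Two distinct rows share (Shelf=X50, Year=K), so {Shelf, Year} does not determine every attribute — not a superkey.

No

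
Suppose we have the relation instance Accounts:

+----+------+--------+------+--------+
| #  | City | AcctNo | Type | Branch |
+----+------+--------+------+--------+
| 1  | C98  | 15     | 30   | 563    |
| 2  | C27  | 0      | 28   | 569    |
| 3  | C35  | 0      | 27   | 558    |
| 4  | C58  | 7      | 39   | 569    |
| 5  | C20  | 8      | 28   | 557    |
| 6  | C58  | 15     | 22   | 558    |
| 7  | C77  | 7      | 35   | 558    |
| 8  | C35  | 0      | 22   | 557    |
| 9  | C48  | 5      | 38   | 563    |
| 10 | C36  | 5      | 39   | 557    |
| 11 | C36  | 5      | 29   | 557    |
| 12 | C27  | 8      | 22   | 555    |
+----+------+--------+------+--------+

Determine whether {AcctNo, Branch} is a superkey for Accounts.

No

Rows 10 and 11 have the same {AcctNo, Branch} value (AcctNo=5, Branch=557) but are distinct tuples, so {AcctNo, Branch} does not determine every attribute — not a superkey.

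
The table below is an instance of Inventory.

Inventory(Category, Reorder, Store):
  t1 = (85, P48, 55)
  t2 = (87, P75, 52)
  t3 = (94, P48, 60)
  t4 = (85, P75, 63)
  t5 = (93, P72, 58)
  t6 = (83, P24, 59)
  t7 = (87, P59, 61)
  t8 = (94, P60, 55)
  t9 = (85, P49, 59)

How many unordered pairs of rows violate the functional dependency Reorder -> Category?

2

Reorder=P48: violating pairs (1,3) — 1 pair.
Reorder=P75: violating pairs (2,4) — 1 pair.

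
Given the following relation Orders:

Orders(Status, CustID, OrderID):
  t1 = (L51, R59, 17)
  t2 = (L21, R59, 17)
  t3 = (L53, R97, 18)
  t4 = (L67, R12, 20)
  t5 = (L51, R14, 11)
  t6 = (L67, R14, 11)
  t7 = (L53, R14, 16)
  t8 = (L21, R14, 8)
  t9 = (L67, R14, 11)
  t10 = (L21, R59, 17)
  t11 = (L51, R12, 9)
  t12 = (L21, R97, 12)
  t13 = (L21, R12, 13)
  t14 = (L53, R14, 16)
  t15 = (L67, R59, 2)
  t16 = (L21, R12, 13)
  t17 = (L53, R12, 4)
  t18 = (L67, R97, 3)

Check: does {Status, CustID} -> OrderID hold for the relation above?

(Status=L51, CustID=R59): row 1 → OrderID = 17 ✓
(Status=L21, CustID=R59): rows 2, 10 → OrderID = 17, 17 ✓
(Status=L53, CustID=R97): row 3 → OrderID = 18 ✓
(Status=L67, CustID=R12): row 4 → OrderID = 20 ✓
(Status=L51, CustID=R14): row 5 → OrderID = 11 ✓
(Status=L67, CustID=R14): rows 6, 9 → OrderID = 11, 11 ✓
(Status=L53, CustID=R14): rows 7, 14 → OrderID = 16, 16 ✓
(Status=L21, CustID=R14): row 8 → OrderID = 8 ✓
(Status=L51, CustID=R12): row 11 → OrderID = 9 ✓
(Status=L21, CustID=R97): row 12 → OrderID = 12 ✓
(Status=L21, CustID=R12): rows 13, 16 → OrderID = 13, 13 ✓
(Status=L67, CustID=R59): row 15 → OrderID = 2 ✓
(Status=L53, CustID=R12): row 17 → OrderID = 4 ✓
(Status=L67, CustID=R97): row 18 → OrderID = 3 ✓
Every {Status, CustID} value is associated with a single OrderID value, so {Status, CustID} -> OrderID holds.

Yes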